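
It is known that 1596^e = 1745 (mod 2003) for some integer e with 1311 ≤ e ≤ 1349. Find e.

1339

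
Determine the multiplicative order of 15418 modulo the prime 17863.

The order of 15418 must divide p − 1 = 17862 = 2 · 3 · 13 · 229.
Divisors: 1, 2, 3, 6, 13, 26, 39, 78, 229, 458, 687, 1374, 2977, 5954, 8931, 17862.
Check each in increasing order: 15418^1 ≡ 15418;  15418^2 ≡ 11783;  15418^3 ≡ 3584;  15418^6 ≡ 1559;  15418^13 ≡ 11754;  15418^26 ≡ 4074;  15418^39 ≡ 12956;  15418^78 ≡ 17188;  15418^229 ≡ 5910;  15418^458 ≡ 5935;  15418^687 ≡ 10781;  15418^1374 ≡ 13283;  15418^2977 ≡ 1.
Smallest exponent giving 1 is 2977.

2977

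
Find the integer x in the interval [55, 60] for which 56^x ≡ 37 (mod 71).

Compute 56^55 mod 71 = 39, then multiply by 56 repeatedly:
  56^55=39  56^56=54  56^57=42  56^58=9  56^59=7
  56^60=37
Found 37 at exponent 60.

60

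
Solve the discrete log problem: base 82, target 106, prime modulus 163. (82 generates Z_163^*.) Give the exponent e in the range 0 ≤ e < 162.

17

Successive powers of 82 modulo 163:
  82^0=1  82^1=82  82^2=41  82^3=102  82^4=51  82^5=107
  82^6=135  82^7=149  82^8=156  82^9=78  82^10=39  82^11=101
  82^12=132  82^13=66  82^14=33  82^15=98  82^16=49  82^17=106
So 82^17 ≡ 106 (mod 163), giving e = 17.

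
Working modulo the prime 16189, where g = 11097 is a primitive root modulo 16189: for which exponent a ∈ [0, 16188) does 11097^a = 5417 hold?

Baby-step giant-step with m = ceil(sqrt(16188)) = 128.
Baby table (11097^j mod 16189 for j=0..127):
  0:1  1:11097  2:9875  3:15723  4:9278  5:12115  6:6699  7:15104
  8:4371  9:2743  10:3751  11:2928  12:693  13:446  14:11617  15:842
  16:2621  17:9793  18:12353  19:8978  20:1760  21:6786  22:9203  23:5479
  24:10768  25:1487  26:4648  27:702  28:3185  29:3358  30:12837  31:5178
  32:5505  33:7888  34:15402  35:8721  36:15284  37:10584  38:15642  39:816
  40:5501  41:12067  42:8280  43:10585  44:10550  45:10691  46:5035  47:5156
  48:4206  49:1095  50:9465  51:15062  52:7778  53:8907  54:7134  55:1788
  56:9911  57:10490  58:8620  59:11528  60:738  61:14141  62:2700  63:12250
  64:15406  65:4542  66:6217  67:8720  68:4187  69:709  70:16108  71:7727
  72:9575  73:5368  74:9365  75:6214  76:7807  77:6940  78:2107  79:4463
  80:3760  81:5667  82:8623  83:12441  84:14174  85:12743  86:14345  87:28
  88:3125  89:1287  90:3141  91:760  92:15440  93:9493  94:1998  95:9065
  96:12048  97:7894  98:1039  99:3215  100:12488  101:1496  102:7387  103:8632
  104:15180  105:5915  106:8549  107:713  108:11929  109:14849  110:7711  111:10102
  112:9258  113:632  114:3467  115:8235  116:13079  117:3278  118:15472  119:8439
  120:10407  121:10342  122:1353  123:7038  124:4950  125:873  126:6659  127:8327
Giant step factor: 11097^(-128) ≡ 12747 (mod 16189).
Scan 5417·12747^i mod 16189 for i = 0, 1, …:
  i=0: 5417   i=1: 4414   i=2: 8483   i=3: 6470
  i=4: 6324   i=5: 6997   i=6: 5558   i=7: 4762
  i=8: 8653   i=9: 4134     …   i=91: 5996
  i=92: 2743
Match at i=92, j=9: a = 92·128 + 9 = 11785.

11785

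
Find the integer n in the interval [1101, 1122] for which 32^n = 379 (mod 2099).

1111

Compute 32^1101 mod 2099 = 95, then multiply by 32 repeatedly:
  32^1101=95  32^1102=941  32^1103=726  32^1104=143  32^1105=378
  32^1106=1601  32^1107=856  32^1108=105  32^1109=1261  32^1110=471
  32^1111=379
Found 379 at exponent 1111.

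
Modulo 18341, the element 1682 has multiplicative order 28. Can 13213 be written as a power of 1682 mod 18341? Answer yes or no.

yes

13213 ∈ ⟨1682⟩ iff 13213^28 ≡ 1 (mod 18341), since |⟨1682⟩| = 28.
13213^28 mod 18341 = 1.
Since 1 = 1, 13213 lies in the subgroup.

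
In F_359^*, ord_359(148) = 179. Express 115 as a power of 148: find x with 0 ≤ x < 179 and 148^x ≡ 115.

75

Baby-step giant-step with m = ceil(sqrt(179)) = 14.
Baby table (148^j mod 359 for j=0..13):
  0:1  1:148  2:5  3:22  4:25  5:110  6:125  7:191
  8:266  9:237  10:253  11:108  12:188  13:181
Giant step factor: 148^(-14) ≡ 283 (mod 359).
Scan 115·283^i mod 359 for i = 0, 1, …:
  i=0: 115   i=1: 235   i=2: 90   i=3: 340
  i=4: 8   i=5: 110
Match at i=5, j=5: x = 5·14 + 5 = 75.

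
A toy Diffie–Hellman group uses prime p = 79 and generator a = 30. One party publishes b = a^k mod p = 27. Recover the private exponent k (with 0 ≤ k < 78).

21

Baby-step giant-step with m = ceil(sqrt(78)) = 9.
Baby table (30^j mod 79 for j=0..8):
  0:1  1:30  2:31  3:61  4:13  5:74  6:8  7:3
  8:11
Giant step factor: 30^(-9) ≡ 17 (mod 79).
Scan 27·17^i mod 79 for i = 0, 1, …:
  i=0: 27   i=1: 64   i=2: 61
Match at i=2, j=3: k = 2·9 + 3 = 21.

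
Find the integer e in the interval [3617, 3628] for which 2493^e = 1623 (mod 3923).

3628

Compute 2493^3617 mod 3923 = 2371, then multiply by 2493 repeatedly:
  2493^3617=2371  2493^3618=2865  2493^3619=2585  2493^3620=2839  2493^3621=535
  2493^3622=3858  2493^3623=2721  2493^3624=586  2493^3625=1542  2493^3626=3589
  2493^3627=2937  2493^3628=1623
Found 1623 at exponent 3628.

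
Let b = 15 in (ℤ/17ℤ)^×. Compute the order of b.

8

The order of 15 must divide p − 1 = 16 = 2^4.
Divisors: 1, 2, 4, 8, 16.
Check each in increasing order: 15^1 ≡ 15;  15^2 ≡ 4;  15^4 ≡ 16;  15^8 ≡ 1.
Smallest exponent giving 1 is 8.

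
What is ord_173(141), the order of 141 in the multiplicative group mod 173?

172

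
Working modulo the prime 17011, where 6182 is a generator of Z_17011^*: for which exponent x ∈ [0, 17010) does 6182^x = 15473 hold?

666

Baby-step giant-step with m = ceil(sqrt(17010)) = 131.
Baby table (6182^j mod 17011 for j=0..130):
  0:1  1:6182  2:10418  3:430  4:4544  5:5847  6:14790  7:14666
  8:13593  9:14597  10:12310  11:10217  12:16662  13:2879  14:4472  15:3029
  16:13178  17:717  18:9634  19:1877  20:2112  21:8947  22:7593  23:6577
  24:2724  25:15889  26:4284  27:14572  28:10859  29:4932  30:5912  31:8356
  32:11396  33:7521  34:3759  35:1112  36:1940  37:325  38:1852  39:661
  40:3662  41:13854  42:12054  43:9648  44:3370  45:11876  46:14967  47:3165
  48:3380  49:5652  50:70  51:7465  52:14798  53:13089  54:11882  55:1026
  56:14640  57:5960  58:15905  59:1130  60:11150  61:728  62:9592  63:14409
  64:6842  65:7898  66:3866  67:16168  68:10951  69:12313  70:11752  71:13894
  72:4169  73:1093  74:3559  75:6515  76:10693  77:16391  78:11646  79:5020
  80:5576  81:6546  82:15214  83:16140  84:7965  85:9796  86:16723  87:5739
  88:10563  89:12248  90:1175  91:153  92:10241  93:11931  94:14757  95:14792
  96:10019  97:407  98:15457  99:4387  100:4900  101:12220  102:15200  103:14647
  104:15212  105:3776  106:4140  107:8936  108:7635  109:11056  110:15005  111:16938
  112:8011  113:4981  114:2632  115:8508  116:15455  117:9034  118:1075  119:11360
  120:6112  121:2953  122:2643  123:8466  124:10976  125:13764  126:26  127:7633
  128:15703  129:11180  130:16078
Giant step factor: 6182^(-131) ≡ 5465 (mod 17011).
Scan 15473·5465^i mod 17011 for i = 0, 1, …:
  i=0: 15473   i=1: 15275   i=2: 4898   i=3: 9267
  i=4: 2408   i=5: 10217
Match at i=5, j=11: x = 5·131 + 11 = 666.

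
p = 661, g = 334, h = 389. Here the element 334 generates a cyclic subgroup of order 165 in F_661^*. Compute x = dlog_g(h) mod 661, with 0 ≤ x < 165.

Successive powers of 334 modulo 661:
  334^0=1  334^1=334  334^2=508  334^3=456  334^4=274  334^5=298
  334^6=382  334^7=15  334^8=383  334^9=349  334^10=230  334^11=144
  334^12=504  334^13=442  334^14=225  334^15=457  334^16=608  334^17=145
  334^18=177  334^19=289  334^20=20  334^21=70  334^22=245  334^23=527
  334^24=192  334^25=11  334^26=369  334^27=300  334^28=389
So 334^28 ≡ 389 (mod 661), giving x = 28.

28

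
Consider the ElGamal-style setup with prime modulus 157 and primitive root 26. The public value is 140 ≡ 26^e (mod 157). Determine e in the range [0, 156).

Baby-step giant-step with m = ceil(sqrt(156)) = 13.
Baby table (26^j mod 157 for j=0..12):
  0:1  1:26  2:48  3:149  4:106  5:87  6:64  7:94
  8:89  9:116  10:33  11:73  12:14
Giant step factor: 26^(-13) ≡ 22 (mod 157).
Scan 140·22^i mod 157 for i = 0, 1, …:
  i=0: 140   i=1: 97   i=2: 93   i=3: 5
  i=4: 110   i=5: 65   i=6: 17   i=7: 60
  i=8: 64
Match at i=8, j=6: e = 8·13 + 6 = 110.

110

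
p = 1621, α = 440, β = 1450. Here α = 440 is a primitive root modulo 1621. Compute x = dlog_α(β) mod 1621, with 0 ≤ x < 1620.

Baby-step giant-step with m = ceil(sqrt(1620)) = 41.
Baby table (440^j mod 1621 for j=0..40):
  0:1  1:440  2:701  3:450  4:238  5:976  6:1496  7:114
  8:1530  9:485  10:1049  11:1196  12:1036  13:339  14:28  15:973
  16:176  17:1253  18:180  19:1392  20:1363  21:1571  22:694  23:612
  24:194  25:1068  26:1451  27:1387  28:784  29:1308  30:65  31:1043
  32:177  33:72  34:881  35:221  36:1601  37:926  38:569  39:726
  40:103
Giant step factor: 440^(-41) ≡ 882 (mod 1621).
Scan 1450·882^i mod 1621 for i = 0, 1, …:
  i=0: 1450   i=1: 1552   i=2: 740   i=3: 1038
  i=4: 1272   i=5: 172   i=6: 951   i=7: 725
  i=8: 776   i=9: 370     …   i=21: 1397
  i=22: 194
Match at i=22, j=24: x = 22·41 + 24 = 926.

926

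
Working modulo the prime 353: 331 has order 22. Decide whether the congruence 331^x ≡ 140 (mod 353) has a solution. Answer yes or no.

⟨331⟩ has order 22; its elements mod 353 are {1, 16, 22, 58, 97, 122, 131, 136, 140, 166, 168, 185, 187, 213, 217, 222, 231, 256, 295, 331, 337, 352}.
140 is in this set.

yes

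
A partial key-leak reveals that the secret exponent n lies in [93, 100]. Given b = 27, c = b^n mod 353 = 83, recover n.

Compute 27^93 mod 353 = 139, then multiply by 27 repeatedly:
  27^93=139  27^94=223  27^95=20  27^96=187  27^97=107
  27^98=65  27^99=343  27^100=83
Found 83 at exponent 100.

100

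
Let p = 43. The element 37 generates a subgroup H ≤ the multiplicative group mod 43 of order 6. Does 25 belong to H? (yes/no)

no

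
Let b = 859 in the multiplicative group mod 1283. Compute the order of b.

641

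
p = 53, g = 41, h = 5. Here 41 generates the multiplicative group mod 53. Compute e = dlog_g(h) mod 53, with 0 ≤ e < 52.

Successive powers of 41 modulo 53:
  41^0=1  41^1=41  41^2=38  41^3=21  41^4=13  41^5=3
  41^6=17  41^7=8  41^8=10  41^9=39  41^10=9  41^11=51
  41^12=24  41^13=30  41^14=11  41^15=27  41^16=47  41^17=19
  41^18=37  41^19=33  41^20=28  41^21=35  41^22=4  41^23=5
So 41^23 ≡ 5 (mod 53), giving e = 23.

23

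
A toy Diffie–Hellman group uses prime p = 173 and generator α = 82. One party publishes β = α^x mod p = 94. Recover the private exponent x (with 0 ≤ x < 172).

71

Baby-step giant-step with m = ceil(sqrt(172)) = 14.
Baby table (82^j mod 173 for j=0..13):
  0:1  1:82  2:150  3:17  4:10  5:128  6:116  7:170
  8:100  9:69  10:122  11:143  12:135  13:171
Giant step factor: 82^(-14) ≡ 77 (mod 173).
Scan 94·77^i mod 173 for i = 0, 1, …:
  i=0: 94   i=1: 145   i=2: 93   i=3: 68
  i=4: 46   i=5: 82
Match at i=5, j=1: x = 5·14 + 1 = 71.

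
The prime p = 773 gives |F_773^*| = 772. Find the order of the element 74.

772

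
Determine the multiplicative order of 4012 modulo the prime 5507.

5506

The order of 4012 must divide p − 1 = 5506 = 2 · 2753.
Divisors: 1, 2, 2753, 5506.
Check each in increasing order: 4012^1 ≡ 4012;  4012^2 ≡ 4690;  4012^2753 ≡ 5506;  4012^5506 ≡ 1.
Smallest exponent giving 1 is 5506.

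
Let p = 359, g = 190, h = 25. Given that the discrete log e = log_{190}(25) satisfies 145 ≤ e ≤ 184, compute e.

Compute 190^145 mod 359 = 189, then multiply by 190 repeatedly:
  190^145=189  190^146=10  190^147=105  190^148=205  190^149=178
  190^150=74  190^151=59  190^152=81  190^153=312  190^154=45
  190^155=293  190^156=25
Found 25 at exponent 156.

156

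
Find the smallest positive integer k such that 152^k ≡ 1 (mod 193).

192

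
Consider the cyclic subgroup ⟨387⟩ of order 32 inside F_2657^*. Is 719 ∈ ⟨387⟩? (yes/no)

no

719 ∈ ⟨387⟩ iff 719^32 ≡ 1 (mod 2657), since |⟨387⟩| = 32.
719^32 mod 2657 = 4.
Since 4 ≠ 1, 719 does not lie in the subgroup.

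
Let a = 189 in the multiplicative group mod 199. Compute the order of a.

The order of 189 must divide p − 1 = 198 = 2 · 3^2 · 11.
Divisors: 1, 2, 3, 6, 9, 11, 18, 22, 33, 66, 99, 198.
Check each in increasing order: 189^1 ≡ 189;  189^2 ≡ 100;  189^3 ≡ 194;  189^6 ≡ 25;  189^9 ≡ 74;  189^11 ≡ 37;  189^18 ≡ 103;  189^22 ≡ 175;  189^33 ≡ 107;  189^66 ≡ 106;  189^99 ≡ 198;  189^198 ≡ 1.
Smallest exponent giving 1 is 198.

198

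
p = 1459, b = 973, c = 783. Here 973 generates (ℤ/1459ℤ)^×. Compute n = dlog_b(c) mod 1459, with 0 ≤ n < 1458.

127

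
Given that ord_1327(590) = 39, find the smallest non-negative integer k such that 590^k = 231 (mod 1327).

Successive powers of 590 modulo 1327:
  590^0=1  590^1=590  590^2=426  590^3=537  590^4=1004  590^5=518
  590^6=410  590^7=386  590^8=823  590^9=1215  590^10=270  590^11=60
  590^12=898  590^13=347  590^14=372  590^15=525  590^16=559  590^17=714
  590^18=601  590^19=281  590^20=1242  590^21=276  590^22=946  590^23=800
  590^24=915  590^25=1088  590^26=979  590^27=365  590^28=376  590^29=231
So 590^29 ≡ 231 (mod 1327), giving k = 29.

29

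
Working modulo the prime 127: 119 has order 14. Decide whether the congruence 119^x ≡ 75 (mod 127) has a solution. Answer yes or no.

75 ∈ ⟨119⟩ iff 75^14 ≡ 1 (mod 127), since |⟨119⟩| = 14.
75^14 mod 127 = 68.
Since 68 ≠ 1, 75 does not lie in the subgroup.

no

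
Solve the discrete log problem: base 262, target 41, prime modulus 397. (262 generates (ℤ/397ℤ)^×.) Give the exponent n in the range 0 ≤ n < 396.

Baby-step giant-step with m = ceil(sqrt(396)) = 20.
Baby table (262^j mod 397 for j=0..19):
  0:1  1:262  2:360  3:231  4:178  5:187  6:163  7:227
  8:321  9:335  10:33  11:309  12:367  13:80  14:316  15:216
  16:218  17:345  18:271  19:336
Giant step factor: 262^(-20) ≡ 144 (mod 397).
Scan 41·144^i mod 397 for i = 0, 1, …:
  i=0: 41   i=1: 346   i=2: 199   i=3: 72
  i=4: 46   i=5: 272   i=6: 262
Match at i=6, j=1: n = 6·20 + 1 = 121.

121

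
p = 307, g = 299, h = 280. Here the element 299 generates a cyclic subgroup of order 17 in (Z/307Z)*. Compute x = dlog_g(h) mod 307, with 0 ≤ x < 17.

8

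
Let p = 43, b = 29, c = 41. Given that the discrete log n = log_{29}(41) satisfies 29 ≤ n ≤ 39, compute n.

Compute 29^29 mod 43 = 12, then multiply by 29 repeatedly:
  29^29=12  29^30=4  29^31=30  29^32=10  29^33=32
  29^34=25  29^35=37  29^36=41
Found 41 at exponent 36.

36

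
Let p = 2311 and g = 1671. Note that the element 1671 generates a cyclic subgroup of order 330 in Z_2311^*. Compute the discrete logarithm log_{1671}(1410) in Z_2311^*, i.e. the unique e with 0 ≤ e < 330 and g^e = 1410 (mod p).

Baby-step giant-step with m = ceil(sqrt(330)) = 19.
Baby table (1671^j mod 2311 for j=0..18):
  0:1  1:1671  2:553  3:1974  4:757  5:830  6:330  7:1412
  8:2232  9:2029  10:222  11:1202  12:283  13:1449  14:1662  15:1691
  16:1619  17:1479  18:950
Giant step factor: 1671^(-19) ≡ 748 (mod 2311).
Scan 1410·748^i mod 2311 for i = 0, 1, …:
  i=0: 1410   i=1: 864   i=2: 1503   i=3: 1098
  i=4: 899   i=5: 2262   i=6: 324   i=7: 2008
  i=8: 2145   i=9: 626   i=10: 1426   i=11: 1277
  i=12: 753   i=13: 1671
Match at i=13, j=1: e = 13·19 + 1 = 248.

248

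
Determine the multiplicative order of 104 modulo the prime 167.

The order of 104 must divide p − 1 = 166 = 2 · 83.
Divisors: 1, 2, 83, 166.
Check each in increasing order: 104^1 ≡ 104;  104^2 ≡ 128;  104^83 ≡ 166;  104^166 ≡ 1.
Smallest exponent giving 1 is 166.

166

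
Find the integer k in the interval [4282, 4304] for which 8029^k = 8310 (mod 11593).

4285

Compute 8029^4282 mod 11593 = 6627, then multiply by 8029 repeatedly:
  8029^4282=6627  8029^4283=7906  8029^4284=5599  8029^4285=8310
Found 8310 at exponent 4285.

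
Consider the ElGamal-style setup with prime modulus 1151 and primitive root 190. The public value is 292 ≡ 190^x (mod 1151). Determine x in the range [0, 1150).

Baby-step giant-step with m = ceil(sqrt(1150)) = 34.
Baby table (190^j mod 1151 for j=0..33):
  0:1  1:190  2:419  3:191  4:609  5:610  6:800  7:68
  8:259  9:868  10:327  11:1127  12:44  13:303  14:20  15:347
  16:323  17:367  18:670  19:690  20:1037  21:209  22:576  23:95
  24:785  25:671  26:880  27:305  28:400  29:34  30:705  31:434
  32:739  33:1139
Giant step factor: 190^(-34) ≡ 157 (mod 1151).
Scan 292·157^i mod 1151 for i = 0, 1, …:
  i=0: 292   i=1: 955   i=2: 305
Match at i=2, j=27: x = 2·34 + 27 = 95.

95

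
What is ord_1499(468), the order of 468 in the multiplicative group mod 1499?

749

The order of 468 must divide p − 1 = 1498 = 2 · 7 · 107.
Divisors: 1, 2, 7, 14, 107, 214, 749, 1498.
Check each in increasing order: 468^1 ≡ 468;  468^2 ≡ 170;  468^7 ≡ 878;  468^14 ≡ 398;  468^107 ≡ 151;  468^214 ≡ 316;  468^749 ≡ 1.
Smallest exponent giving 1 is 749.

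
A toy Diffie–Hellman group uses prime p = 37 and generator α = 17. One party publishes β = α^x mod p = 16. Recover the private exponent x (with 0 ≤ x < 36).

Successive powers of 17 modulo 37:
  17^0=1  17^1=17  17^2=30  17^3=29  17^4=12  17^5=19
  17^6=27  17^7=15  17^8=33  17^9=6  17^10=28  17^11=32
  17^12=26  17^13=35  17^14=3  17^15=14  17^16=16
So 17^16 ≡ 16 (mod 37), giving x = 16.

16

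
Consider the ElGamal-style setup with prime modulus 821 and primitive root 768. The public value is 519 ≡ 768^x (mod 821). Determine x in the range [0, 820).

222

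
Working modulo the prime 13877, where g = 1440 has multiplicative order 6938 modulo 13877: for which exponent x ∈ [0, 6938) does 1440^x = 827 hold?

5099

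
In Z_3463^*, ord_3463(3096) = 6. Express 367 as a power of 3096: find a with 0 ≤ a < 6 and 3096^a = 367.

Successive powers of 3096 modulo 3463:
  3096^0=1  3096^1=3096  3096^2=3095  3096^3=3462  3096^4=367
So 3096^4 ≡ 367 (mod 3463), giving a = 4.

4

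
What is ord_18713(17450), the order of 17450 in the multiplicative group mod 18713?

18712

The order of 17450 must divide p − 1 = 18712 = 2^3 · 2339.
Divisors: 1, 2, 4, 8, 2339, 4678, 9356, 18712.
Check each in increasing order: 17450^1 ≡ 17450;  17450^2 ≡ 4564;  17450^4 ≡ 2527;  17450^8 ≡ 4596;  17450^2339 ≡ 16544;  17450^4678 ≡ 7598;  17450^9356 ≡ 18712;  17450^18712 ≡ 1.
Smallest exponent giving 1 is 18712.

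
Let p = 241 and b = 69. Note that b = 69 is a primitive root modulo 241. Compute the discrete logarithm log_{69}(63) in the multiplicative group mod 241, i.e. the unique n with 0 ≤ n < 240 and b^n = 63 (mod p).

115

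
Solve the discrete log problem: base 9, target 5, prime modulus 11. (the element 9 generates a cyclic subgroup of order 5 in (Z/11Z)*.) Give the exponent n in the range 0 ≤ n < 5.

4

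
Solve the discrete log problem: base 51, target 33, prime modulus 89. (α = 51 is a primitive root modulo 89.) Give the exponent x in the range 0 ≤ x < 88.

75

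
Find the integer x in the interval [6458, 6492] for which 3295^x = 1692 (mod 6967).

6462

Compute 3295^6458 mod 6967 = 1275, then multiply by 3295 repeatedly:
  3295^6458=1275  3295^6459=24  3295^6460=2443  3295^6461=2800  3295^6462=1692
Found 1692 at exponent 6462.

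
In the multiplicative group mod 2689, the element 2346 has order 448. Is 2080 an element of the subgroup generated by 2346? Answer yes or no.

no

2080 ∈ ⟨2346⟩ iff 2080^448 ≡ 1 (mod 2689), since |⟨2346⟩| = 448.
2080^448 mod 2689 = 2298.
Since 2298 ≠ 1, 2080 does not lie in the subgroup.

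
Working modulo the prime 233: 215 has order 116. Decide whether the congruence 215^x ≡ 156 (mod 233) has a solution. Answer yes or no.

156 ∈ ⟨215⟩ iff 156^116 ≡ 1 (mod 233), since |⟨215⟩| = 116.
156^116 mod 233 = 232.
Since 232 ≠ 1, 156 does not lie in the subgroup.

no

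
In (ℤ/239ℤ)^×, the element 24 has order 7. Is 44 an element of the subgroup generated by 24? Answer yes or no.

yes

44 ∈ ⟨24⟩ iff 44^7 ≡ 1 (mod 239), since |⟨24⟩| = 7.
44^7 mod 239 = 1.
Since 1 = 1, 44 lies in the subgroup.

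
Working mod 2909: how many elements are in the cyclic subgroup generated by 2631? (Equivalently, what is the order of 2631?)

2908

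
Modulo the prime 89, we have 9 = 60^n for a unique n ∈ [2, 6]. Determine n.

Compute 60^2 mod 89 = 40, then multiply by 60 repeatedly:
  60^2=40  60^3=86  60^4=87  60^5=58  60^6=9
Found 9 at exponent 6.

6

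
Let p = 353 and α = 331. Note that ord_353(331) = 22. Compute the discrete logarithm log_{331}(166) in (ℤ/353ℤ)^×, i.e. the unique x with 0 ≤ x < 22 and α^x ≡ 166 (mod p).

Successive powers of 331 modulo 353:
  331^0=1  331^1=331  331^2=131  331^3=295  331^4=217  331^5=168
  331^6=187  331^7=122  331^8=140  331^9=97  331^10=337  331^11=352
  331^12=22  331^13=222  331^14=58  331^15=136  331^16=185  331^17=166
So 331^17 ≡ 166 (mod 353), giving x = 17.

17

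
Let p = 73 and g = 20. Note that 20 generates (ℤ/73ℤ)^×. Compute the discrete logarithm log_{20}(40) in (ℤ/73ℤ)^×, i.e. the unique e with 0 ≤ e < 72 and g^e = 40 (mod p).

Baby-step giant-step with m = ceil(sqrt(72)) = 9.
Baby table (20^j mod 73 for j=0..8):
  0:1  1:20  2:35  3:43  4:57  5:45  6:24  7:42
  8:37
Giant step factor: 20^(-9) ≡ 22 (mod 73).
Scan 40·22^i mod 73 for i = 0, 1, …:
  i=0: 40   i=1: 4   i=2: 15   i=3: 38
  i=4: 33   i=5: 69   i=6: 58   i=7: 35
Match at i=7, j=2: e = 7·9 + 2 = 65.

65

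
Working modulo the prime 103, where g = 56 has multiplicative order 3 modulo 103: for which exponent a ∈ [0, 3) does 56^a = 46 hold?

2

Successive powers of 56 modulo 103:
  56^0=1  56^1=56  56^2=46
So 56^2 ≡ 46 (mod 103), giving a = 2.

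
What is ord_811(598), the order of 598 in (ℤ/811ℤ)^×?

The order of 598 must divide p − 1 = 810 = 2 · 3^4 · 5.
Divisors: 1, 2, 3, 5, 6, 9, 10, 15, 18, 27, 30, 45, 54, 81, 90, 135, 162, 270, 405, 810.
Check each in increasing order: 598^1 ≡ 598;  598^2 ≡ 764;  598^3 ≡ 279;  598^5 ≡ 674;  598^6 ≡ 796;  598^9 ≡ 681;  598^10 ≡ 116;  598^15 ≡ 328;  598^18 ≡ 680;  598^27 ≡ 810;  598^30 ≡ 532;  598^45 ≡ 131;  598^54 ≡ 1.
Smallest exponent giving 1 is 54.

54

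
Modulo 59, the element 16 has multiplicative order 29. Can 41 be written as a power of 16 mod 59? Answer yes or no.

41 ∈ ⟨16⟩ iff 41^29 ≡ 1 (mod 59), since |⟨16⟩| = 29.
41^29 mod 59 = 1.
Since 1 = 1, 41 lies in the subgroup.

yes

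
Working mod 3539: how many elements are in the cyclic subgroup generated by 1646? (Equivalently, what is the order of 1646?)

3538

The order of 1646 must divide p − 1 = 3538 = 2 · 29 · 61.
Divisors: 1, 2, 29, 58, 61, 122, 1769, 3538.
Check each in increasing order: 1646^1 ≡ 1646;  1646^2 ≡ 1981;  1646^29 ≡ 2762;  1646^58 ≡ 2099;  1646^61 ≡ 668;  1646^122 ≡ 310;  1646^1769 ≡ 3538;  1646^3538 ≡ 1.
Smallest exponent giving 1 is 3538.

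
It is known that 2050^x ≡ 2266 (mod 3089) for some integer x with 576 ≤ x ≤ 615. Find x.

607

Compute 2050^576 mod 3089 = 2978, then multiply by 2050 repeatedly:
  2050^576=2978  2050^577=1036  2050^578=1657  2050^579=2039  2050^580=533
  2050^581=2233  2050^582=2841  2050^583=1285  2050^584=2422  2050^585=1077
  2050^586=2304  2050^587=119  2050^588=3008  2050^589=756  2050^590=2211
  2050^591=987  2050^592=55  2050^593=1546  2050^594=3075  2050^595=2190
  2050^596=1183  2050^597=285  2050^598=429  2050^599=2174  2050^600=2362
  2050^601=1637  2050^602=1196  2050^603=2223  2050^604=875  2050^605=2130
  2050^606=1743  2050^607=2266
Found 2266 at exponent 607.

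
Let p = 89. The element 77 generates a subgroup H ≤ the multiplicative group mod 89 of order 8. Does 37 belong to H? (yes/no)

yes

⟨77⟩ has order 8; its elements mod 89 are {1, 12, 34, 37, 52, 55, 77, 88}.
37 is in this set.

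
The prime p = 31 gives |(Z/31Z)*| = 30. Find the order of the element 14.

15

The order of 14 must divide p − 1 = 30 = 2 · 3 · 5.
Divisors: 1, 2, 3, 5, 6, 10, 15, 30.
Check each in increasing order: 14^1 ≡ 14;  14^2 ≡ 10;  14^3 ≡ 16;  14^5 ≡ 5;  14^6 ≡ 8;  14^10 ≡ 25;  14^15 ≡ 1.
Smallest exponent giving 1 is 15.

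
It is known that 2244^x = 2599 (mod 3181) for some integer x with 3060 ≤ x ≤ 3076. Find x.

Compute 2244^3060 mod 3181 = 2597, then multiply by 2244 repeatedly:
  2244^3060=2597  2244^3061=76  2244^3062=1951  2244^3063=988  2244^3064=3096
  2244^3065=120  2244^3066=2076  2244^3067=1560  2244^3068=1540  2244^3069=1194
  2244^3070=934  2244^3071=2798  2244^3072=2599
Found 2599 at exponent 3072.

3072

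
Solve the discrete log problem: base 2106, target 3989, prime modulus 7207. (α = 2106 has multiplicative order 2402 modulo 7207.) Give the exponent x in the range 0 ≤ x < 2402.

491

Baby-step giant-step with m = ceil(sqrt(2402)) = 50.
Baby table (2106^j mod 7207 for j=0..49):
  0:1  1:2106  2:2931  3:3494  4:17  5:6974  6:6585  7:1742
  8:289  9:3246  10:3840  11:786  12:4913  13:4733  14:417  15:6155
  16:4244  17:1184  18:7089  19:3737  20:78  21:5714  22:5201  23:5873
  24:1326  25:3447  26:1933  27:6150  28:921  29:943  30:4033  31:3652
  32:1243  33:1617  34:3698  35:4428  36:6717  37:5868  38:5210  39:3206
  40:6084  41:6065  42:2086  43:4053  44:2530  45:2207  46:6634  47:4038
  48:6975  49:1484
Giant step factor: 2106^(-50) ≡ 4087 (mod 7207).
Scan 3989·4087^i mod 7207 for i = 0, 1, …:
  i=0: 3989   i=1: 809   i=2: 5577   i=3: 4665
  i=4: 3340   i=5: 522   i=6: 142   i=7: 3794
  i=8: 3821   i=9: 6065
Match at i=9, j=41: x = 9·50 + 41 = 491.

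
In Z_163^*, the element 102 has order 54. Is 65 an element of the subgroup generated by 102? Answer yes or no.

yes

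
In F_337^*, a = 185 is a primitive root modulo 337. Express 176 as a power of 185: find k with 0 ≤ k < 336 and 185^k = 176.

Baby-step giant-step with m = ceil(sqrt(336)) = 19.
Baby table (185^j mod 337 for j=0..18):
  0:1  1:185  2:188  3:69  4:296  5:166  6:43  7:204
  8:333  9:271  10:259  11:61  12:164  13:10  14:165  15:195
  16:16  17:264  18:312
Giant step factor: 185^(-19) ≡ 29 (mod 337).
Scan 176·29^i mod 337 for i = 0, 1, …:
  i=0: 176   i=1: 49   i=2: 73   i=3: 95
  i=4: 59   i=5: 26   i=6: 80   i=7: 298
  i=8: 217   i=9: 227   i=10: 180   i=11: 165
Match at i=11, j=14: k = 11·19 + 14 = 223.

223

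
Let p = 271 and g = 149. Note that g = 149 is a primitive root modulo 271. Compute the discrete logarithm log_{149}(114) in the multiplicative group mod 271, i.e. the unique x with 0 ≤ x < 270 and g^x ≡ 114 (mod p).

Baby-step giant-step with m = ceil(sqrt(270)) = 17.
Baby table (149^j mod 271 for j=0..16):
  0:1  1:149  2:250  3:123  4:170  5:127  6:224  7:43
  8:174  9:181  10:140  11:264  12:41  13:147  14:223  15:165
  16:195
Giant step factor: 149^(-17) ≡ 257 (mod 271).
Scan 114·257^i mod 271 for i = 0, 1, …:
  i=0: 114   i=1: 30   i=2: 122   i=3: 189
  i=4: 64   i=5: 188   i=6: 78   i=7: 263
  i=8: 112   i=9: 58   i=10: 1
Match at i=10, j=0: x = 10·17 + 0 = 170.

170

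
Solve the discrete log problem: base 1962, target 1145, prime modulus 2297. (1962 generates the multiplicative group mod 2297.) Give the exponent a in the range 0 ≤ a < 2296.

Baby-step giant-step with m = ceil(sqrt(2296)) = 48.
Baby table (1962^j mod 2297 for j=0..47):
  0:1  1:1962  2:1969  3:1921  4:1922  5:1587  6:1259  7:883
  8:508  9:2095  10:1057  11:1940  12:151  13:2246  14:1006  15:649
  16:800  17:749  18:1755  19:107  20:907  21:1656  22:1114  23:1221
  24:2128  25:1487  26:304  27:1525  28:1356  29:546  30:850  31:78
  32:1434  33:1980  34:533  35:611  36:2045  37:1728  38:2261  39:575
  40:323  41:2051  42:2015  43:293  44:616  45:370  46:88  47:381
Giant step factor: 1962^(-48) ≡ 235 (mod 2297).
Scan 1145·235^i mod 2297 for i = 0, 1, …:
  i=0: 1145   i=1: 326   i=2: 809   i=3: 1761
  i=4: 375   i=5: 839   i=6: 1920   i=7: 988
  i=8: 183   i=9: 1659     …   i=27: 997
  i=28: 1
Match at i=28, j=0: a = 28·48 + 0 = 1344.

1344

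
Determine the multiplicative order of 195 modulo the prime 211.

210

The order of 195 must divide p − 1 = 210 = 2 · 3 · 5 · 7.
Divisors: 1, 2, 3, 5, 6, 7, 10, 14, 15, 21, 30, 35, 42, 70, 105, 210.
Check each in increasing order: 195^1 ≡ 195;  195^2 ≡ 45;  195^3 ≡ 124;  195^5 ≡ 94;  195^6 ≡ 184;  195^7 ≡ 10;  195^10 ≡ 185;  195^14 ≡ 100;  195^15 ≡ 88;  195^21 ≡ 156;  195^30 ≡ 148;  195^35 ≡ 197;  195^42 ≡ 71;  195^70 ≡ 196;  195^105 ≡ 210;  195^210 ≡ 1.
Smallest exponent giving 1 is 210.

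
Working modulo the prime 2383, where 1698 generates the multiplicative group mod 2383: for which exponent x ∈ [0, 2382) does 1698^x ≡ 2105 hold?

802

Baby-step giant-step with m = ceil(sqrt(2382)) = 49.
Baby table (1698^j mod 2383 for j=0..48):
  0:1  1:1698  2:2157  3:2298  4:1033  5:146  6:76  7:366
  8:1888  9:689  10:2252  11:1564  12:1010  13:1603  14:508  15:2321
  16:1959  17:2097  18:504  19:295  20:480  21:54  22:1138  23:2094
  24:176  25:973  26:735  27:1721  28:700  29:1866  30:1461  31:75
  32:1051  33:2114  34:774  35:1219  36:1418  37:934  38:1237  39:1003
  40:1632  41:2090  42:533  43:1877  44:1075  45:2355  46:116  47:1562
  48:2380
Giant step factor: 1698^(-49) ≡ 2027 (mod 2383).
Scan 2105·2027^i mod 2383 for i = 0, 1, …:
  i=0: 2105   i=1: 1265   i=2: 47   i=3: 2332
  i=4: 1475   i=5: 1543   i=6: 1165   i=7: 2285
  i=8: 1526   i=9: 68     …   i=15: 1498
  i=16: 504
Match at i=16, j=18: x = 16·49 + 18 = 802.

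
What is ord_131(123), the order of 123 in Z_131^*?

65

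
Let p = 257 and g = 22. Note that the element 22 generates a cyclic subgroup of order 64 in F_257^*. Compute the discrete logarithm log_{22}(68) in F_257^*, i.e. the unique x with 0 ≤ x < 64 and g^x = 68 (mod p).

46

Baby-step giant-step with m = ceil(sqrt(64)) = 8.
Baby table (22^j mod 257 for j=0..7):
  0:1  1:22  2:227  3:111  4:129  5:11  6:242  7:184
Giant step factor: 22^(-8) ≡ 4 (mod 257).
Scan 68·4^i mod 257 for i = 0, 1, …:
  i=0: 68   i=1: 15   i=2: 60   i=3: 240
  i=4: 189   i=5: 242
Match at i=5, j=6: x = 5·8 + 6 = 46.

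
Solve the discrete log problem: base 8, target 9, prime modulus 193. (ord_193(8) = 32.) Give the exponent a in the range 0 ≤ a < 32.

Successive powers of 8 modulo 193:
  8^0=1  8^1=8  8^2=64  8^3=126  8^4=43  8^5=151
  8^6=50  8^7=14  8^8=112  8^9=124  8^10=27  8^11=23
  8^12=184  8^13=121  8^14=3  8^15=24  8^16=192  8^17=185
  8^18=129  8^19=67  8^20=150  8^21=42  8^22=143  8^23=179
  8^24=81  8^25=69  8^26=166  8^27=170  8^28=9
So 8^28 ≡ 9 (mod 193), giving a = 28.

28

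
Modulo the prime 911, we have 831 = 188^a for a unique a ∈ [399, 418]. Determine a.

413

Compute 188^399 mod 911 = 252, then multiply by 188 repeatedly:
  188^399=252  188^400=4  188^401=752  188^402=171  188^403=263
  188^404=250  188^405=539  188^406=211  188^407=495  188^408=138
  188^409=436  188^410=889  188^411=419  188^412=426  188^413=831
Found 831 at exponent 413.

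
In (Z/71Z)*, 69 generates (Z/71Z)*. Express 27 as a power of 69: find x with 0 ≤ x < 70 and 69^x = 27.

48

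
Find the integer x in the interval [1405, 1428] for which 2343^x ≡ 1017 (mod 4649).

Compute 2343^1405 mod 4649 = 2539, then multiply by 2343 repeatedly:
  2343^1405=2539  2343^1406=2806  2343^1407=772  2343^1408=335  2343^1409=3873
  2343^1410=4240  2343^1411=4056  2343^1412=652  2343^1413=2764  2343^1414=4644
  2343^1415=2232  2343^1416=4100  2343^1417=1466  2343^1418=3876  2343^1419=1971
  2343^1420=1596  2343^1421=1632  2343^1422=2298  2343^1423=672  2343^1424=3134
  2343^1425=2191  2343^1426=1017
Found 1017 at exponent 1426.

1426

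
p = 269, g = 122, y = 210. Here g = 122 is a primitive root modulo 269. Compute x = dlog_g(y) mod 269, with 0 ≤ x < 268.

129

Baby-step giant-step with m = ceil(sqrt(268)) = 17.
Baby table (122^j mod 269 for j=0..16):
  0:1  1:122  2:89  3:98  4:120  5:114  6:189  7:193
  8:143  9:230  10:84  11:26  12:213  13:162  14:127  15:161
  16:5
Giant step factor: 122^(-17) ≡ 71 (mod 269).
Scan 210·71^i mod 269 for i = 0, 1, …:
  i=0: 210   i=1: 115   i=2: 95   i=3: 20
  i=4: 75   i=5: 214   i=6: 130   i=7: 84
Match at i=7, j=10: x = 7·17 + 10 = 129.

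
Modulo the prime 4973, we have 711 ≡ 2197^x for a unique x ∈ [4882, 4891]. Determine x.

4891

Compute 2197^4882 mod 4973 = 4494, then multiply by 2197 repeatedly:
  2197^4882=4494  2197^4883=1913  2197^4884=676  2197^4885=3218  2197^4886=3313
  2197^4887=3162  2197^4888=4606  2197^4889=4300  2197^4890=3373  2197^4891=711
Found 711 at exponent 4891.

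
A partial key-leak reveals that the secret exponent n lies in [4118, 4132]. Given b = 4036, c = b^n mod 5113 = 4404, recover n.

4125

Compute 4036^4118 mod 5113 = 1838, then multiply by 4036 repeatedly:
  4036^4118=1838  4036^4119=4318  4036^4120=2344  4036^4121=1334  4036^4122=35
  4036^4123=3209  4036^4124=295  4036^4125=4404
Found 4404 at exponent 4125.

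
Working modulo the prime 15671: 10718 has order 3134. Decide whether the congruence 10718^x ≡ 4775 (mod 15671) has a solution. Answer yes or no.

4775 ∈ ⟨10718⟩ iff 4775^3134 ≡ 1 (mod 15671), since |⟨10718⟩| = 3134.
4775^3134 mod 15671 = 4666.
Since 4666 ≠ 1, 4775 does not lie in the subgroup.

no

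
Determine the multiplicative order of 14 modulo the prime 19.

18

The order of 14 must divide p − 1 = 18 = 2 · 3^2.
Divisors: 1, 2, 3, 6, 9, 18.
Check each in increasing order: 14^1 ≡ 14;  14^2 ≡ 6;  14^3 ≡ 8;  14^6 ≡ 7;  14^9 ≡ 18;  14^18 ≡ 1.
Smallest exponent giving 1 is 18.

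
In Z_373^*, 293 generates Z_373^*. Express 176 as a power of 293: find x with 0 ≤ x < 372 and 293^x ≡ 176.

267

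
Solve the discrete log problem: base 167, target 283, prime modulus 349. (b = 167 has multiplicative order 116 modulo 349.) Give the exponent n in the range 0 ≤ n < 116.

Successive powers of 167 modulo 349:
  167^0=1  167^1=167  167^2=318  167^3=58  167^4=263  167^5=296
  167^6=223  167^7=247  167^8=67  167^9=21  167^10=17  167^11=47
  167^12=171  167^13=288  167^14=283
So 167^14 ≡ 283 (mod 349), giving n = 14.

14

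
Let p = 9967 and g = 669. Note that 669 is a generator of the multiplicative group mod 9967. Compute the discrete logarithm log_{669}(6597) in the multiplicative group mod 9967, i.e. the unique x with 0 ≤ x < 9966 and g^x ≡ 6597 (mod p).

3025

Baby-step giant-step with m = ceil(sqrt(9966)) = 100.
Baby table (669^j mod 9967 for j=0..99):
  0:1  1:669  2:9013  3:9629  4:3119  5:3508  6:4607  7:2280
  8:369  9:7653  10:6786  11:4849  12:4706  13:8709  14:5593  15:4092
  16:6590  17:3296  18:2317  19:5188  20:2256  21:4247  22:648  23:4931
  24:9729  25:250  26:7778  27:708  28:5203  29:2324  30:9871  31:5545
  32:1881  33:2547  34:9553  35:2110  36:6243  37:394  38:4444  39:2870
  40:6366  41:2945  42:6706  43:1164  44:1290  45:5848  46:5248  47:2528
  48:6809  49:302  50:2698  51:935  52:7561  53:5040  54:2914  55:5901
  56:837  57:1801  58:8829  59:6137  60:9216  61:5898  62:8797  63:4663
  64:9843  65:6747  66:8659  67:2044  68:1957  69:3556  70:6818  71:6323
  72:4079  73:7860  74:5731  75:6711  76:4509  77:6487  78:4158  79:909
  80:134  81:9910  82:1735  83:4543  84:9299  85:1623  86:9351  87:6510
  88:9578  89:8868  90:2327  91:1911  92:2683  93:867  94:1937  95:143
  96:5964  97:3116  98:1501  99:7469
Giant step factor: 669^(-100) ≡ 469 (mod 9967).
Scan 6597·469^i mod 9967 for i = 0, 1, …:
  i=0: 6597   i=1: 4223   i=2: 7121   i=3: 804
  i=4: 8297   i=5: 4163   i=6: 8882   i=7: 9419
  i=8: 2130   i=9: 2270     …   i=29: 6206
  i=30: 250
Match at i=30, j=25: x = 30·100 + 25 = 3025.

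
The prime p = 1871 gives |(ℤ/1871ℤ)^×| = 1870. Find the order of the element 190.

1870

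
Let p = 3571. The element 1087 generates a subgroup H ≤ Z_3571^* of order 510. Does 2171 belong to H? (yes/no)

yes

2171 ∈ ⟨1087⟩ iff 2171^510 ≡ 1 (mod 3571), since |⟨1087⟩| = 510.
2171^510 mod 3571 = 1.
Since 1 = 1, 2171 lies in the subgroup.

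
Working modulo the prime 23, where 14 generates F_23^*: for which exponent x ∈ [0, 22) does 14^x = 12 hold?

2

Successive powers of 14 modulo 23:
  14^0=1  14^1=14  14^2=12
So 14^2 ≡ 12 (mod 23), giving x = 2.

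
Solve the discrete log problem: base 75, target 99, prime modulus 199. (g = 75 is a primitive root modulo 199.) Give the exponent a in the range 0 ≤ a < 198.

35

Baby-step giant-step with m = ceil(sqrt(198)) = 15.
Baby table (75^j mod 199 for j=0..14):
  0:1  1:75  2:53  3:194  4:23  5:133  6:25  7:84
  8:131  9:74  10:177  11:141  12:28  13:110  14:91
Giant step factor: 75^(-15) ≡ 27 (mod 199).
Scan 99·27^i mod 199 for i = 0, 1, …:
  i=0: 99   i=1: 86   i=2: 133
Match at i=2, j=5: a = 2·15 + 5 = 35.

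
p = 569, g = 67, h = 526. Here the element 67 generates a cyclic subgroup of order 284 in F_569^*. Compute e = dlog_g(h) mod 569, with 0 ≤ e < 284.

88

Baby-step giant-step with m = ceil(sqrt(284)) = 17.
Baby table (67^j mod 569 for j=0..16):
  0:1  1:67  2:506  3:331  4:555  5:200  6:313  7:487
  8:196  9:45  10:170  11:10  12:101  13:508  14:465  15:429
  16:293
Giant step factor: 67^(-17) ≡ 2 (mod 569).
Scan 526·2^i mod 569 for i = 0, 1, …:
  i=0: 526   i=1: 483   i=2: 397   i=3: 225
  i=4: 450   i=5: 331
Match at i=5, j=3: e = 5·17 + 3 = 88.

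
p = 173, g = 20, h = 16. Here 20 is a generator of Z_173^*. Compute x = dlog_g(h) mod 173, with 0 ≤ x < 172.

84

Baby-step giant-step with m = ceil(sqrt(172)) = 14.
Baby table (20^j mod 173 for j=0..13):
  0:1  1:20  2:54  3:42  4:148  5:19  6:34  7:161
  8:106  9:44  10:15  11:127  12:118  13:111
Giant step factor: 20^(-14) ≡ 167 (mod 173).
Scan 16·167^i mod 173 for i = 0, 1, …:
  i=0: 16   i=1: 77   i=2: 57   i=3: 4
  i=4: 149   i=5: 144   i=6: 1
Match at i=6, j=0: x = 6·14 + 0 = 84.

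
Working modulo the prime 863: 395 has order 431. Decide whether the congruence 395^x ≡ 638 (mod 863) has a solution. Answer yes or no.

638 ∈ ⟨395⟩ iff 638^431 ≡ 1 (mod 863), since |⟨395⟩| = 431.
638^431 mod 863 = 862.
Since 862 ≠ 1, 638 does not lie in the subgroup.

no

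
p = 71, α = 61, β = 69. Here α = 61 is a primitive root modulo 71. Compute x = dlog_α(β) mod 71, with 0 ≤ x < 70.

29

Baby-step giant-step with m = ceil(sqrt(70)) = 9.
Baby table (61^j mod 71 for j=0..8):
  0:1  1:61  2:29  3:65  4:60  5:39  6:36  7:66
  8:50
Giant step factor: 61^(-9) ≡ 47 (mod 71).
Scan 69·47^i mod 71 for i = 0, 1, …:
  i=0: 69   i=1: 48   i=2: 55   i=3: 29
Match at i=3, j=2: x = 3·9 + 2 = 29.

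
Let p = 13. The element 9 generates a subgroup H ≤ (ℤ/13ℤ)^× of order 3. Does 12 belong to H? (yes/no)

no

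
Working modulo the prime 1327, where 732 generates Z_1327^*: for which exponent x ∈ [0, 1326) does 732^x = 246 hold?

1236

Baby-step giant-step with m = ceil(sqrt(1326)) = 37.
Baby table (732^j mod 1327 for j=0..36):
  0:1  1:732  2:1043  3:451  4:1036  5:635  6:370  7:132
  8:1080  9:995  10:1144  11:71  12:219  13:1068  14:173  15:571
  16:1294  17:1057  18:83  19:1041  20:314  21:277  22:1060  23:952
  24:189  25:340  26:731  27:311  28:735  29:585  30:926  31:1062
  32:1089  33:948  34:1242  35:149  36:254
Giant step factor: 732^(-37) ≡ 798 (mod 1327).
Scan 246·798^i mod 1327 for i = 0, 1, …:
  i=0: 246   i=1: 1239   i=2: 107   i=3: 458
  i=4: 559   i=5: 210   i=6: 378   i=7: 415
  i=8: 747   i=9: 283     …   i=32: 907
  i=33: 571
Match at i=33, j=15: x = 33·37 + 15 = 1236.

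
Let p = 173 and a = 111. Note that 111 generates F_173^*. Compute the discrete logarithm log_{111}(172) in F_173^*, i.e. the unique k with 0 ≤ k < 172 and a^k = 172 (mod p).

86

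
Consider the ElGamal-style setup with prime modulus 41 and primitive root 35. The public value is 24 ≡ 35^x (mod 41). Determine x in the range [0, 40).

Successive powers of 35 modulo 41:
  35^0=1  35^1=35  35^2=36  35^3=30  35^4=25  35^5=14
  35^6=39  35^7=12  35^8=10  35^9=22  35^10=32  35^11=13
  35^12=4  35^13=17  35^14=21  35^15=38  35^16=18  35^17=15
  35^18=33  35^19=7  35^20=40  35^21=6  35^22=5  35^23=11
  35^24=16  35^25=27  35^26=2  35^27=29  35^28=31  35^29=19
  35^30=9  35^31=28  35^32=37  35^33=24
So 35^33 ≡ 24 (mod 41), giving x = 33.

33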